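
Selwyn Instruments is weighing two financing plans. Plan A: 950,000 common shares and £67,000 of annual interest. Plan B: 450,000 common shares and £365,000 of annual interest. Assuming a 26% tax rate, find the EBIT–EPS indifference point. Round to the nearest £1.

Set EPS_A = EPS_B: (EBIT − £67,000)(1 − 0.26) ÷ 950,000 = (EBIT − £365,000)(1 − 0.26) ÷ 450,000.
Cancelling (1 − t) and cross-multiplying: 450,000·(EBIT − 67,000) = 950,000·(EBIT − 365,000).
Solving, EBIT = (365,000·950,000 − 67,000·450,000) / (950,000 − 450,000) = 316,600,000,000 / 500,000 = 633,200.00.

£633,200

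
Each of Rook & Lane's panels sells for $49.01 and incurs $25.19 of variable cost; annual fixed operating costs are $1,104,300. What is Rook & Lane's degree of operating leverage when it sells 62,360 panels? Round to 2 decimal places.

Total contribution margin = 62,360 × $23.82 = $1,485,415.20.
Subtracting fixed costs: EBIT = $1,485,415.20 − $1,104,300 = $381,115.20.
So DOL = total CM / EBIT = $1,485,415.20 / $381,115.20 = 3.8975.

3.90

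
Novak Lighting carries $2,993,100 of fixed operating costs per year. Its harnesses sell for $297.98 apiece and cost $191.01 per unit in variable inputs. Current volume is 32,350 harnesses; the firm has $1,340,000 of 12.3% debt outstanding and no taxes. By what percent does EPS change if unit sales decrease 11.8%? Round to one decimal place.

Total contribution margin = 32,350 × $106.97 = $3,460,479.50.
EBIT = $3,460,479.50 − $2,993,100 = $467,379.50.
After interest of $164,820.00, pre-tax earnings = $302,559.50.
Degree of combined leverage = contribution ÷ (EBIT − I) = $3,460,479.50 ÷ $302,559.50 = 11.4374.
EPS therefore changes by 11.4374 × (-11.8%) = -135.0%.

-135.0%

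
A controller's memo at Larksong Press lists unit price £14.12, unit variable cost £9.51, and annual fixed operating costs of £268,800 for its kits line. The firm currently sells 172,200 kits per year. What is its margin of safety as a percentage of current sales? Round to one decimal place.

66.1%

Unit CM = price − variable cost = £14.12 − £9.51 = £4.61. Break-even units = £268,800 ÷ £4.61 = 58,308.03; break-even revenue = 58,308.03 × £14.12 = £823,309.33.
Current sales = 172,200 × £14.12 = £2,431,464.00.
Margin of safety = (£2,431,464.00 − £823,309.33) ÷ £2,431,464.00 = 66.1%.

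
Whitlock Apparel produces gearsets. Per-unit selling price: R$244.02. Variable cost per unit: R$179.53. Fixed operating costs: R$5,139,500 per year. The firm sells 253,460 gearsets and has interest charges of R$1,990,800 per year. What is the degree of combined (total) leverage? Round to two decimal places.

Total contribution margin = 253,460 × R$64.49 = R$16,345,635.40.
EBIT = R$16,345,635.40 − R$5,139,500 = R$11,206,135.40. Interest = R$1,990,800.00.
DOL = R$16,345,635.40 ÷ R$11,206,135.40 = 1.4586; DFL = R$11,206,135.40 ÷ R$9,215,335.40 = 1.2160.
DCL = DOL × DFL = 1.4586 × 1.2160 = 1.7737.

1.77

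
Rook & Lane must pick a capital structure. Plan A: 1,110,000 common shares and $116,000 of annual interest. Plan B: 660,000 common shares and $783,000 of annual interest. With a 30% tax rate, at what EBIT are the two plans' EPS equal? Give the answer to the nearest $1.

At indifference, (EBIT − 116,000)(1 − t)/1,110,000 = (EBIT − 783,000)(1 − t)/660,000.
The (1 − t) factor cancels: (EBIT − 116,000) × 660,000 = (EBIT − 783,000) × 1,110,000.
Solving, EBIT = (783,000·1,110,000 − 116,000·660,000) / (1,110,000 − 660,000) = 792,570,000,000 / 450,000 = 1,761,266.67.

$1,761,267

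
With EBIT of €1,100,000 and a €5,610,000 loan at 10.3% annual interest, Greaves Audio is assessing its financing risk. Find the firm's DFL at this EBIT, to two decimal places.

Annual interest charges come to €577,830.00.
Degree of financial leverage = EBIT / (EBIT − interest) = €1,100,000 / €522,170.00 = 2.1066.

2.11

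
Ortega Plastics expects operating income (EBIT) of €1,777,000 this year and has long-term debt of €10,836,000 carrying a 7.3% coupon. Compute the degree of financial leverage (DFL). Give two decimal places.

Annual interest charges come to €791,028.00.
DFL = EBIT ÷ (EBIT − I) = €1,777,000 ÷ (€1,777,000 − €791,028.00) = €1,777,000 ÷ €985,972.00 = 1.8023.

1.80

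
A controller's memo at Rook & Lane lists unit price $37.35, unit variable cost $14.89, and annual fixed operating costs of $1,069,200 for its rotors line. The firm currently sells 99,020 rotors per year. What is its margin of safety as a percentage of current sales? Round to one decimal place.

51.9%

Unit CM = price − variable cost = $37.35 − $14.89 = $22.46. Break-even units = $1,069,200 ÷ $22.46 = 47,604.63; break-even revenue = 47,604.63 × $37.35 = $1,778,032.95.
Actual sales revenue = 99,020 × $37.35 = $3,698,397.00.
Margin of safety = ($3,698,397.00 − $1,778,032.95) ÷ $3,698,397.00 = 51.9%.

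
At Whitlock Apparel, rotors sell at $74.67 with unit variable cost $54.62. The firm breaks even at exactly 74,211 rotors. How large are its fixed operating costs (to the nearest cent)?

Unit CM = price − variable cost = $74.67 − $54.62 = $20.05.
Since BE = FC / CM, FC = 74,211 × $20.05 = $1,487,930.55.

$1,487,930.55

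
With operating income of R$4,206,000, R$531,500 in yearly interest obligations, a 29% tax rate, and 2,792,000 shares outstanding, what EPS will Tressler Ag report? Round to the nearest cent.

Pre-tax income = R$4,206,000 − R$531,500.00 = R$3,674,500.00.
After tax at 29%: net income = R$3,674,500.00 × 0.71 = R$2,608,895.00.
EPS = R$2,608,895.00 ÷ 2,792,000 = R$0.93.

R$0.93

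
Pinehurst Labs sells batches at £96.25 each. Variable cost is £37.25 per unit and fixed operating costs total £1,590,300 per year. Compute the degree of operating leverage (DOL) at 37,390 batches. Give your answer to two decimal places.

Total contribution margin = 37,390 × £59.00 = £2,206,010.00.
Operating income = contribution − fixed costs = £2,206,010.00 − £1,590,300 = £615,710.00.
Degree of operating leverage = £2,206,010.00 / £615,710.00 = 3.5829.

3.58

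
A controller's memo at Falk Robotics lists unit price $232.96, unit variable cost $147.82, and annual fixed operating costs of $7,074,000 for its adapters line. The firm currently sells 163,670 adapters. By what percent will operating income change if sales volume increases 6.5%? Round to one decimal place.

+13.2%

Contribution at this volume is 163,670 × $85.14 = $13,934,863.80.
EBIT = $13,934,863.80 − $7,074,000 = $6,860,863.80.
Degree of operating leverage = $13,934,863.80 / $6,860,863.80 = 2.0311.
%ΔEBIT = DOL × %ΔSales = 2.0311 × +6.5% = +13.2%.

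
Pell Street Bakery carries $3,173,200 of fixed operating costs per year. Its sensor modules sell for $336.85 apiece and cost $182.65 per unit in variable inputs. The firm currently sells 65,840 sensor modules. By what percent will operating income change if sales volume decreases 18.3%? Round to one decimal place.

Contribution at this volume is 65,840 × $154.20 = $10,152,528.00.
Operating income = contribution − fixed costs = $10,152,528.00 − $3,173,200 = $6,979,328.00.
Degree of operating leverage = $10,152,528.00 / $6,979,328.00 = 1.4547.
%ΔEBIT = DOL × %ΔSales = 1.4547 × -18.3% = -26.6%.

-26.6%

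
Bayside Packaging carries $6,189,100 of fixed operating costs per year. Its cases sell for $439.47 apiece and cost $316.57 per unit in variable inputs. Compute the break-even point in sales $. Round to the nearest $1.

Contribution margin per unit = $439.47 − $316.57 = $122.90, a CM ratio of $122.90 ÷ $439.47 = 0.2797.
Break-even revenue = fixed costs × price ÷ CM = $6,189,100 × $439.47 ÷ $122.90 = $22,131,194.

$22,131,194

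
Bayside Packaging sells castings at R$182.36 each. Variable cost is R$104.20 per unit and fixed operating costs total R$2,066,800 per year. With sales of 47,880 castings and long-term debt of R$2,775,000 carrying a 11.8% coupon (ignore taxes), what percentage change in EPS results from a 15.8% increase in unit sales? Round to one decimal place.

+43.9%

Contribution at this volume is 47,880 × R$78.16 = R$3,742,300.80.
EBIT = R$3,742,300.80 − R$2,066,800 = R$1,675,500.80.
Interest = R$327,450.00, so EBIT − I = R$1,348,050.80.
Degree of combined leverage = contribution ÷ (EBIT − I) = R$3,742,300.80 ÷ R$1,348,050.80 = 2.7761.
%ΔEPS = DCL × %ΔSales = 2.7761 × +15.8% = +43.9%.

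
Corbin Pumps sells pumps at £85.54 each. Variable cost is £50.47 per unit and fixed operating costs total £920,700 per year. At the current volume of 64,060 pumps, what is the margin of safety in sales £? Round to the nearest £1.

Unit CM = price − variable cost = £85.54 − £50.47 = £35.07. Break-even units = £920,700 ÷ £35.07 = 26,253.21; break-even revenue = 26,253.21 × £85.54 = £2,245,699.40.
Actual sales revenue = 64,060 × £85.54 = £5,479,692.40.
Margin of safety = £5,479,692.40 − £2,245,699.40 = £3,233,993.

£3,233,993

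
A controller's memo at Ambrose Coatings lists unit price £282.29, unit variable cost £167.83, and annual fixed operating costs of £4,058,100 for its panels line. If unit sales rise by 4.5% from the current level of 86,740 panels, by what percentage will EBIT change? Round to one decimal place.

+7.6%

At 86,740 units, contribution = 86,740 × £114.46 = £9,928,260.40.
Subtracting fixed costs: EBIT = £9,928,260.40 − £4,058,100 = £5,870,160.40.
Degree of operating leverage = £9,928,260.40 / £5,870,160.40 = 1.6913.
%ΔEBIT = DOL × %ΔSales = 1.6913 × +4.5% = +7.6%.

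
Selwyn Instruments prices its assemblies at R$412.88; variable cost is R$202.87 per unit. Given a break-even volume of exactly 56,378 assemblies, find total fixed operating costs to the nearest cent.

R$11,839,943.78

Contribution margin per unit = R$412.88 − R$202.87 = R$210.01.
Fixed costs = break-even units × CM = 56,378 × R$210.01 = R$11,839,943.78.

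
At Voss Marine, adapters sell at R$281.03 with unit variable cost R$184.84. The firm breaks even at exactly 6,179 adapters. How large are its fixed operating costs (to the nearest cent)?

Each unit contributes R$281.03 − R$184.84 = R$96.19.
Fixed costs = break-even units × CM = 6,179 × R$96.19 = R$594,358.01.

R$594,358.01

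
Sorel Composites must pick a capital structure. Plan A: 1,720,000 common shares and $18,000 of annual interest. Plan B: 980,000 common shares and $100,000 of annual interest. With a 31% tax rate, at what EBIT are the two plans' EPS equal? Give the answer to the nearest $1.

$208,595

At indifference, (EBIT − 18,000)(1 − t)/1,720,000 = (EBIT − 100,000)(1 − t)/980,000.
Cancelling (1 − t) and cross-multiplying: 980,000·(EBIT − 18,000) = 1,720,000·(EBIT − 100,000).
EBIT × (1,720,000 − 980,000) = 100,000 × 1,720,000 − 18,000 × 980,000 = 154,360,000,000, so EBIT = 154,360,000,000 ÷ 740,000 = 208,594.59.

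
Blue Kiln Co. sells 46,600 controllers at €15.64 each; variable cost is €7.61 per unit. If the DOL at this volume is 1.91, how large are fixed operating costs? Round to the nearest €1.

€178,283

Contribution at this volume is 46,600 × €8.03 = €374,198.00.
DOL = contribution / EBIT, so EBIT = €374,198.00 / 1.91 = €195,915.18.
Fixed costs = CM − EBIT = €374,198.00 − €195,915.18 = €178,283.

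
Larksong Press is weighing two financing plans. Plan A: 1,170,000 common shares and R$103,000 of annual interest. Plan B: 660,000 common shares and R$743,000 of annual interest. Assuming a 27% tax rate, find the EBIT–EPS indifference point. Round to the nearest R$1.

R$1,571,235

At indifference, (EBIT − 103,000)(1 − t)/1,170,000 = (EBIT − 743,000)(1 − t)/660,000.
The (1 − t) factor cancels: (EBIT − 103,000) × 660,000 = (EBIT − 743,000) × 1,170,000.
Solving, EBIT = (743,000·1,170,000 − 103,000·660,000) / (1,170,000 − 660,000) = 801,330,000,000 / 510,000 = 1,571,235.29.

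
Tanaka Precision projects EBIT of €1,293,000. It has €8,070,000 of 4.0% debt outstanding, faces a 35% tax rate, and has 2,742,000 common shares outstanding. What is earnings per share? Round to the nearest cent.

€0.23

Pre-tax income = €1,293,000 − €322,800.00 = €970,200.00.
After tax at 35%: net income = €970,200.00 × 0.65 = €630,630.00.
EPS = €630,630.00 ÷ 2,742,000 = €0.23.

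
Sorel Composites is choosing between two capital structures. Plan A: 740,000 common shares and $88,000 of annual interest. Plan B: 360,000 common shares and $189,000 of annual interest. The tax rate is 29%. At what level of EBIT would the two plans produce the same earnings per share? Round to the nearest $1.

$284,684

At indifference, (EBIT − 88,000)(1 − t)/740,000 = (EBIT − 189,000)(1 − t)/360,000.
The (1 − t) factor cancels: (EBIT − 88,000) × 360,000 = (EBIT − 189,000) × 740,000.
EBIT × (740,000 − 360,000) = 189,000 × 740,000 − 88,000 × 360,000 = 108,180,000,000, so EBIT = 108,180,000,000 ÷ 380,000 = 284,684.21.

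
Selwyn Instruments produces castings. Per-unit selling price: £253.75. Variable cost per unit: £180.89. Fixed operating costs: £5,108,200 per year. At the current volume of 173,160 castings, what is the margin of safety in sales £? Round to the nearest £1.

Each unit contributes £253.75 − £180.89 = £72.86. Break-even units = £5,108,200 ÷ £72.86 = 70,109.80; break-even revenue = 70,109.80 × £253.75 = £17,790,361.65.
Actual sales revenue = 173,160 × £253.75 = £43,939,350.00.
Margin of safety = £43,939,350.00 − £17,790,361.65 = £26,148,988.

£26,148,988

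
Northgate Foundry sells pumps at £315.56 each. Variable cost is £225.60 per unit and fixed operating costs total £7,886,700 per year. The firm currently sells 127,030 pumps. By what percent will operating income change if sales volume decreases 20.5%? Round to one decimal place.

-66.2%

Total contribution margin = 127,030 × £89.96 = £11,427,618.80.
Operating income = contribution − fixed costs = £11,427,618.80 − £7,886,700 = £3,540,918.80.
Degree of operating leverage = £11,427,618.80 / £3,540,918.80 = 3.2273.
Operating income changes by 3.2273 × -20.5% = -66.2%.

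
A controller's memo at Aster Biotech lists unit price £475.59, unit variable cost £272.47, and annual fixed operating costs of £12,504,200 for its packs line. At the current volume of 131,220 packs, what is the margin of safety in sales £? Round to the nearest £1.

£33,129,288

Each unit contributes £475.59 − £272.47 = £203.12. Break-even units = £12,504,200 ÷ £203.12 = 61,560.65; break-even revenue = 61,560.65 × £475.59 = £29,277,631.34.
Current sales = 131,220 × £475.59 = £62,406,919.80.
Margin of safety = £62,406,919.80 − £29,277,631.34 = £33,129,288.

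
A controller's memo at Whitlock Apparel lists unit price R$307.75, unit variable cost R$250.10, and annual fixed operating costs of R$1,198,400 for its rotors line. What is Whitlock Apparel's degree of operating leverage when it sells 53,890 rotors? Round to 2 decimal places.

At 53,890 units, contribution = 53,890 × R$57.65 = R$3,106,758.50.
EBIT = R$3,106,758.50 − R$1,198,400 = R$1,908,358.50.
Degree of operating leverage = R$3,106,758.50 / R$1,908,358.50 = 1.6280.

1.63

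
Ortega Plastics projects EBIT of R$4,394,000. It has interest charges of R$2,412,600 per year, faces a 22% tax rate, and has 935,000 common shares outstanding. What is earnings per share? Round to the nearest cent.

R$1.65

Pre-tax income = R$4,394,000 − R$2,412,600.00 = R$1,981,400.00.
Net income = R$1,981,400.00 × (1 − 0.22) = R$1,545,492.00.
Per share: R$1,545,492.00 / 935,000 shares = R$1.65.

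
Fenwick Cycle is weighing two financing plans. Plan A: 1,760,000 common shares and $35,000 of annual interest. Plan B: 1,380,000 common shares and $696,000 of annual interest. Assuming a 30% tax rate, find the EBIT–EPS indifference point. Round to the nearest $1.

$3,096,474

Set EPS_A = EPS_B: (EBIT − $35,000)(1 − 0.30) ÷ 1,760,000 = (EBIT − $696,000)(1 − 0.30) ÷ 1,380,000.
The (1 − t) factor cancels: (EBIT − 35,000) × 1,380,000 = (EBIT − 696,000) × 1,760,000.
EBIT × (1,760,000 − 1,380,000) = 696,000 × 1,760,000 − 35,000 × 1,380,000 = 1,176,660,000,000, so EBIT = 1,176,660,000,000 ÷ 380,000 = 3,096,473.68.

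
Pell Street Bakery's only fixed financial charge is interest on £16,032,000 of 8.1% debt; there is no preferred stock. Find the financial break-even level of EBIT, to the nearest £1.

£1,298,592

Annual interest = 8.1% × £16,032,000 = £1,298,592.00.
With no preferred dividends, EPS = 0 when EBIT exactly covers interest, so the financial break-even EBIT is £1,298,592.00.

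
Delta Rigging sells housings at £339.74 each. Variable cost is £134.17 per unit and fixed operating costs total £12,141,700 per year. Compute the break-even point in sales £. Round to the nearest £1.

£20,066,260

Contribution margin per unit = £339.74 − £134.17 = £205.57, a CM ratio of £205.57 ÷ £339.74 = 0.6051.
Break-even revenue = fixed costs × price ÷ CM = £12,141,700 × £339.74 ÷ £205.57 = £20,066,260.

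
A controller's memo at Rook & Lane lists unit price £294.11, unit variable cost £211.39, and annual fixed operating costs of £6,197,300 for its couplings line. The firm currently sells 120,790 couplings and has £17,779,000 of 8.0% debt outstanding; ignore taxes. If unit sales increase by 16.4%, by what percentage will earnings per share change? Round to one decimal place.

Total contribution margin = 120,790 × £82.72 = £9,991,748.80.
Operating income = contribution − fixed costs = £9,991,748.80 − £6,197,300 = £3,794,448.80.
After interest of £1,422,320.00, pre-tax earnings = £2,372,128.80.
Degree of combined leverage = contribution ÷ (EBIT − I) = £9,991,748.80 ÷ £2,372,128.80 = 4.2121.
%ΔEPS = DCL × %ΔSales = 4.2121 × +16.4% = +69.1%.

+69.1%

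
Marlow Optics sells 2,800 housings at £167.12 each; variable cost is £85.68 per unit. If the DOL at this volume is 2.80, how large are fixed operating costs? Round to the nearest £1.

Total contribution margin = 2,800 × £81.44 = £228,032.00.
Since DOL = CM ÷ EBIT, EBIT = £228,032.00 ÷ 2.80 = £81,440.00.
And FC = contribution − EBIT = £228,032.00 − £81,440.00 = £146,592.

£146,592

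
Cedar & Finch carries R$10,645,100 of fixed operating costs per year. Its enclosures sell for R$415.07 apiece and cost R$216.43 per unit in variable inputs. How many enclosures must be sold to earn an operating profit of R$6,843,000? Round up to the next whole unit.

Unit CM = price − variable cost = R$415.07 − R$216.43 = R$198.64.
Required volume = (fixed costs + target profit) ÷ CM = (R$10,645,100 + R$6,843,000) ÷ R$198.64 = 88,039.17, so 88,040 enclosures.

88,040 enclosures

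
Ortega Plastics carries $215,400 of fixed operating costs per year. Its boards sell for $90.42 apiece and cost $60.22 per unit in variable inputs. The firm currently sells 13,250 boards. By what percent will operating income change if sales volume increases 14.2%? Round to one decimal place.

At 13,250 units, contribution = 13,250 × $30.20 = $400,150.00.
Operating income = contribution − fixed costs = $400,150.00 − $215,400 = $184,750.00.
DOL = contribution ÷ EBIT = $400,150.00 ÷ $184,750.00 = 2.1659.
Operating income changes by 2.1659 × +14.2% = +30.8%.

+30.8%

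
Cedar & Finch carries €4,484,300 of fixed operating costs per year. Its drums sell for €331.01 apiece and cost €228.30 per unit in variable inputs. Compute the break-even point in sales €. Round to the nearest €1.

CM per unit = €331.01 − €228.30 = €102.71; CM ratio = €102.71 / €331.01 = 0.3103.
Break-even sales = FC ÷ CM ratio = €4,484,300 × €331.01 / €102.71 = €14,451,837.

€14,451,837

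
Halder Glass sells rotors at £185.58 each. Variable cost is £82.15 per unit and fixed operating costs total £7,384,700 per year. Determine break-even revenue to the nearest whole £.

Contribution margin per unit = £185.58 − £82.15 = £103.43, a CM ratio of £103.43 ÷ £185.58 = 0.5573.
Break-even sales = FC ÷ CM ratio = £7,384,700 × £185.58 / £103.43 = £13,250,050.

£13,250,050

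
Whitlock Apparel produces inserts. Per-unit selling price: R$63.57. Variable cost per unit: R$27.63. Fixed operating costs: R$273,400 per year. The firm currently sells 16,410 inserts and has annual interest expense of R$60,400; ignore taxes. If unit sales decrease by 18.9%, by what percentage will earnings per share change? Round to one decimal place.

Contribution at this volume is 16,410 × R$35.94 = R$589,775.40.
EBIT = R$589,775.40 − R$273,400 = R$316,375.40.
After interest of R$60,400.00, pre-tax earnings = R$255,975.40.
DCL = total CM / (EBIT − I) = R$589,775.40 / R$255,975.40 = 2.3040.
EPS therefore changes by 2.3040 × (-18.9%) = -43.5%.

-43.5%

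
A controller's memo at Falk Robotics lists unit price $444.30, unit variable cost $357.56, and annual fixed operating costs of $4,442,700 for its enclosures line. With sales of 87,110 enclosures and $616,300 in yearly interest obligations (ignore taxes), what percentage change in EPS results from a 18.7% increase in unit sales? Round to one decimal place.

Contribution at this volume is 87,110 × $86.74 = $7,555,921.40.
Operating income = contribution − fixed costs = $7,555,921.40 − $4,442,700 = $3,113,221.40.
After interest of $616,300.00, pre-tax earnings = $2,496,921.40.
DCL = total CM / (EBIT − I) = $7,555,921.40 / $2,496,921.40 = 3.0261.
EPS therefore changes by 3.0261 × (+18.7%) = +56.6%.

+56.6%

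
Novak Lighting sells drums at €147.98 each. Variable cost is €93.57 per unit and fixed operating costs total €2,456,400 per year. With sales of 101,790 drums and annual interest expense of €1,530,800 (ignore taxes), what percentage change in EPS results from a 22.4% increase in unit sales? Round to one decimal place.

+80.0%

Total contribution margin = 101,790 × €54.41 = €5,538,393.90.
Operating income = contribution − fixed costs = €5,538,393.90 − €2,456,400 = €3,081,993.90.
After interest of €1,530,800.00, pre-tax earnings = €1,551,193.90.
DCL = total CM / (EBIT − I) = €5,538,393.90 / €1,551,193.90 = 3.5704.
%ΔEPS = DCL × %ΔSales = 3.5704 × +22.4% = +80.0%.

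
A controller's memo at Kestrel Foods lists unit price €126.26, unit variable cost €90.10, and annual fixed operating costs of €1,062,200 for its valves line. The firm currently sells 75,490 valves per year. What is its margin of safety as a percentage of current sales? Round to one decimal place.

61.1%

Contribution margin per unit = €126.26 − €90.10 = €36.16. Break-even units = €1,062,200 ÷ €36.16 = 29,375.00; break-even revenue = 29,375.00 × €126.26 = €3,708,887.50.
Current sales = 75,490 × €126.26 = €9,531,367.40.
Margin of safety = (€9,531,367.40 − €3,708,887.50) ÷ €9,531,367.40 = 61.1%.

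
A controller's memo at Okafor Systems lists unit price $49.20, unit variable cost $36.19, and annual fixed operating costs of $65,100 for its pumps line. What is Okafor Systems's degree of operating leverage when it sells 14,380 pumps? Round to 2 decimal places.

Contribution at this volume is 14,380 × $13.01 = $187,083.80.
Operating income = contribution − fixed costs = $187,083.80 − $65,100 = $121,983.80.
So DOL = total CM / EBIT = $187,083.80 / $121,983.80 = 1.5337.

1.53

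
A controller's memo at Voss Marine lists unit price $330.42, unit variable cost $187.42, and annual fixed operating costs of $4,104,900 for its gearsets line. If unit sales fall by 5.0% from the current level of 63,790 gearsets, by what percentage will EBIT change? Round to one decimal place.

Contribution at this volume is 63,790 × $143.00 = $9,121,970.00.
Subtracting fixed costs: EBIT = $9,121,970.00 − $4,104,900 = $5,017,070.00.
So DOL = total CM / EBIT = $9,121,970.00 / $5,017,070.00 = 1.8182.
Operating income changes by 1.8182 × -5.0% = -9.1%.

-9.1%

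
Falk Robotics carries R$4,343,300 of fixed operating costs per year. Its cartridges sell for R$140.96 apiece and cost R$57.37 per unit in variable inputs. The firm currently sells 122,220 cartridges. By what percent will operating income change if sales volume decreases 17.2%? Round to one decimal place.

Total contribution margin = 122,220 × R$83.59 = R$10,216,369.80.
Operating income = contribution − fixed costs = R$10,216,369.80 − R$4,343,300 = R$5,873,069.80.
So DOL = total CM / EBIT = R$10,216,369.80 / R$5,873,069.80 = 1.7395.
Operating income changes by 1.7395 × -17.2% = -29.9%.

-29.9%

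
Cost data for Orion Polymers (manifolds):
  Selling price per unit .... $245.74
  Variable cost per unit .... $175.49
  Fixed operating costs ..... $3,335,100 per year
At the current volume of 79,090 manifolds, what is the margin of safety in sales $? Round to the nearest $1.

Each unit contributes $245.74 − $175.49 = $70.25. Break-even units = $3,335,100 ÷ $70.25 = 47,474.73; break-even revenue = 47,474.73 × $245.74 = $11,666,440.91.
Actual sales revenue = 79,090 × $245.74 = $19,435,576.60.
Margin of safety = $19,435,576.60 − $11,666,440.91 = $7,769,136.

$7,769,136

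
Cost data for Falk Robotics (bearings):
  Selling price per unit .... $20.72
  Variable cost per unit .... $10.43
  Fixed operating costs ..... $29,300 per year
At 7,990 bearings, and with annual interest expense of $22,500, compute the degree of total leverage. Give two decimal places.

Total contribution margin = 7,990 × $10.29 = $82,217.10.
Operating income = contribution − fixed costs = $82,217.10 − $29,300 = $52,917.10. Interest = $22,500.00, so EBIT − I = $30,417.10.
Degree of total leverage = total CM / (EBIT − interest) = $82,217.10 / $30,417.10 = 2.7030.

2.70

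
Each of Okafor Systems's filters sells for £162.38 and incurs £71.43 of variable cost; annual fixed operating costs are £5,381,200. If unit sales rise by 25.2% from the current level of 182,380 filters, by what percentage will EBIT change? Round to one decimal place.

+37.3%

Total contribution margin = 182,380 × £90.95 = £16,587,461.00.
Subtracting fixed costs: EBIT = £16,587,461.00 − £5,381,200 = £11,206,261.00.
So DOL = total CM / EBIT = £16,587,461.00 / £11,206,261.00 = 1.4802.
So EBIT moves 1.4802 × (+25.2%) = +37.3%.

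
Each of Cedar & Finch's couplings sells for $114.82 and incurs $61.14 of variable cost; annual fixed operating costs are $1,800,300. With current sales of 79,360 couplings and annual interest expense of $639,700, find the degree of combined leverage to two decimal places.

At 79,360 units, contribution = 79,360 × $53.68 = $4,260,044.80.
EBIT = $4,260,044.80 − $1,800,300 = $2,459,744.80. Interest = $639,700.00, so EBIT − I = $1,820,044.80.
DCL = contribution ÷ (EBIT − I) = $4,260,044.80 ÷ $1,820,044.80 = 2.3406.

2.34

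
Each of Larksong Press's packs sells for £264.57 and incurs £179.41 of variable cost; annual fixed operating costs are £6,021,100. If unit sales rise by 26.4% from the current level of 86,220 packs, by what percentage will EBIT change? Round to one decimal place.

Contribution at this volume is 86,220 × £85.16 = £7,342,495.20.
EBIT = £7,342,495.20 − £6,021,100 = £1,321,395.20.
DOL = contribution ÷ EBIT = £7,342,495.20 ÷ £1,321,395.20 = 5.5566.
So EBIT moves 5.5566 × (+26.4%) = +146.7%.

+146.7%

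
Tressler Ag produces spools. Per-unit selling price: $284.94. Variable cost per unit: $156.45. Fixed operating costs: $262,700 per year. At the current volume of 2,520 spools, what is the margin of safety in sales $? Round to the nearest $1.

Each unit contributes $284.94 − $156.45 = $128.49. Break-even units = $262,700 ÷ $128.49 = 2,044.52; break-even revenue = 2,044.52 × $284.94 = $582,564.70.
Current sales = 2,520 × $284.94 = $718,048.80.
Margin of safety = $718,048.80 − $582,564.70 = $135,484.

$135,484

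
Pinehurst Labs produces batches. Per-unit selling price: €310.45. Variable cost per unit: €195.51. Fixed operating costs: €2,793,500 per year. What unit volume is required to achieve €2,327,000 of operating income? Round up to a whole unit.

44,550 batches

Contribution margin per unit = €310.45 − €195.51 = €114.94.
Required volume = (fixed costs + target profit) ÷ CM = (€2,793,500 + €2,327,000) ÷ €114.94 = 44,549.33, so 44,550 batches.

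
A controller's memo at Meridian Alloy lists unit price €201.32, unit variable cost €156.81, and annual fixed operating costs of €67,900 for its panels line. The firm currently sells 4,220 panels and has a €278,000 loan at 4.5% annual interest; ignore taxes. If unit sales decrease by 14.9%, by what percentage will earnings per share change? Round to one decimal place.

At 4,220 units, contribution = 4,220 × €44.51 = €187,832.20.
EBIT = €187,832.20 − €67,900 = €119,932.20.
After interest of €12,510.00, pre-tax earnings = €107,422.20.
DCL = total CM / (EBIT − I) = €187,832.20 / €107,422.20 = 1.7485.
EPS therefore changes by 1.7485 × (-14.9%) = -26.1%.

-26.1%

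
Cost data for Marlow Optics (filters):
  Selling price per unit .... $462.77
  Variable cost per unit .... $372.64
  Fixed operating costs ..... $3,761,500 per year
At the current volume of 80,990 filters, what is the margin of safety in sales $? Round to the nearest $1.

Contribution margin per unit = $462.77 − $372.64 = $90.13. Break-even units = $3,761,500 ÷ $90.13 = 41,734.16; break-even revenue = 41,734.16 × $462.77 = $19,313,318.04.
Current sales = 80,990 × $462.77 = $37,479,742.30.
Margin of safety = $37,479,742.30 − $19,313,318.04 = $18,166,424.

$18,166,424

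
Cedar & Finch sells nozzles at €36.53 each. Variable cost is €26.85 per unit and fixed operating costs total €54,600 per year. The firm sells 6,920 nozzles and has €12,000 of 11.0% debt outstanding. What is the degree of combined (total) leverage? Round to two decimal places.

At 6,920 units, contribution = 6,920 × €9.68 = €66,985.60.
EBIT = €66,985.60 − €54,600 = €12,385.60. Interest = €1,320.00.
DOL = €66,985.60 ÷ €12,385.60 = 5.4083; DFL = €12,385.60 ÷ €11,065.60 = 1.1193.
Combined leverage = 5.4083 × 1.1193 = 6.0535.

6.05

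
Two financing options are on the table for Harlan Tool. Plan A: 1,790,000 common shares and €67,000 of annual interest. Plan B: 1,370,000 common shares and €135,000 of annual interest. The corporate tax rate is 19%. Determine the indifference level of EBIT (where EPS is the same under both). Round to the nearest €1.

€356,810

At indifference, (EBIT − 67,000)(1 − t)/1,790,000 = (EBIT − 135,000)(1 − t)/1,370,000.
The (1 − t) factor cancels: (EBIT − 67,000) × 1,370,000 = (EBIT − 135,000) × 1,790,000.
Solving, EBIT = (135,000·1,790,000 − 67,000·1,370,000) / (1,790,000 − 1,370,000) = 149,860,000,000 / 420,000 = 356,809.52.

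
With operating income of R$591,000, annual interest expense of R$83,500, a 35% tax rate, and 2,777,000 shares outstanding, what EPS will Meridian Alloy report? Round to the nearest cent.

Interest = R$83,500.00, so EBT = R$591,000 − R$83,500.00 = R$507,500.00.
After tax at 35%: net income = R$507,500.00 × 0.65 = R$329,875.00.
EPS = R$329,875.00 ÷ 2,777,000 = R$0.12.

R$0.12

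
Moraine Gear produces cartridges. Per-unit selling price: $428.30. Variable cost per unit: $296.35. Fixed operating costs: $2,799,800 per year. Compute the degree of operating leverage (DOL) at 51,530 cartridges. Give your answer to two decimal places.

Total contribution margin = 51,530 × $131.95 = $6,799,383.50.
EBIT = $6,799,383.50 − $2,799,800 = $3,999,583.50.
DOL = contribution ÷ EBIT = $6,799,383.50 ÷ $3,999,583.50 = 1.7000.

1.70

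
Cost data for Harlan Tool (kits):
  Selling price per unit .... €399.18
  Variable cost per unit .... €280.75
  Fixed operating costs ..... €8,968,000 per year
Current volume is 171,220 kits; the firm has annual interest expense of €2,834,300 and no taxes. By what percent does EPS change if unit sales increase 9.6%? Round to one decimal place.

Contribution at this volume is 171,220 × €118.43 = €20,277,584.60.
EBIT = €20,277,584.60 − €8,968,000 = €11,309,584.60.
After interest of €2,834,300.00, pre-tax earnings = €8,475,284.60.
DCL = total CM / (EBIT − I) = €20,277,584.60 / €8,475,284.60 = 2.3926.
EPS therefore changes by 2.3926 × (+9.6%) = +23.0%.

+23.0%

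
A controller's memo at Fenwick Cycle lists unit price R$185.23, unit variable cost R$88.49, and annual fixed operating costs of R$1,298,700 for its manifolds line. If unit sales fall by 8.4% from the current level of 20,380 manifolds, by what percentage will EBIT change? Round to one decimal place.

-24.6%

Contribution at this volume is 20,380 × R$96.74 = R$1,971,561.20.
EBIT = R$1,971,561.20 − R$1,298,700 = R$672,861.20.
Degree of operating leverage = R$1,971,561.20 / R$672,861.20 = 2.9301.
%ΔEBIT = DOL × %ΔSales = 2.9301 × -8.4% = -24.6%.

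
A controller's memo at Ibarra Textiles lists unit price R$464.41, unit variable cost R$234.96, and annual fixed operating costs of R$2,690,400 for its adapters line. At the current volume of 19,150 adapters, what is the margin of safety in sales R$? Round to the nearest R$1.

Each unit contributes R$464.41 − R$234.96 = R$229.45. Break-even units = R$2,690,400 ÷ R$229.45 = 11,725.43; break-even revenue = 11,725.43 × R$464.41 = R$5,445,407.12.
Actual sales revenue = 19,150 × R$464.41 = R$8,893,451.50.
Margin of safety = R$8,893,451.50 − R$5,445,407.12 = R$3,448,044.

R$3,448,044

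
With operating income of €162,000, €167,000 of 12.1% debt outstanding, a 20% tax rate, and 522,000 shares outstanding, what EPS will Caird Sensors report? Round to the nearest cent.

Pre-tax income = €162,000 − €20,207.00 = €141,793.00.
After tax at 20%: net income = €141,793.00 × 0.80 = €113,434.40.
EPS = €113,434.40 ÷ 522,000 = €0.22.

€0.22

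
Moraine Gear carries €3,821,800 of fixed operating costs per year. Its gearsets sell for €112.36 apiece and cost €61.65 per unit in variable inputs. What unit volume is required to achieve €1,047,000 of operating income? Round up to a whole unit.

Contribution margin per unit = €112.36 − €61.65 = €50.71.
Need Q such that Q × €50.71 − €3,821,800 = €1,047,000, i.e. Q = €4,868,800 / €50.71 = 96,012.62 → 96,013.

96,013 gearsets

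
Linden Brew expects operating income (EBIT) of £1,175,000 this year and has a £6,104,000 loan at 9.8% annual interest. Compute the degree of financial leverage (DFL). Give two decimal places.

Annual interest charges come to £598,192.00.
DFL = EBIT ÷ (EBIT − I) = £1,175,000 ÷ (£1,175,000 − £598,192.00) = £1,175,000 ÷ £576,808.00 = 2.0371.

2.04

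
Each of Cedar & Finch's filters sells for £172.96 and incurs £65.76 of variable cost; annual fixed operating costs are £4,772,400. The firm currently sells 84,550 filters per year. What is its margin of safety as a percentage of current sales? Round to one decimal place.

Contribution margin per unit = £172.96 − £65.76 = £107.20. Break-even units = £4,772,400 ÷ £107.20 = 44,518.66; break-even revenue = 44,518.66 × £172.96 = £7,699,946.87.
Current sales = 84,550 × £172.96 = £14,623,768.00.
Margin of safety = (£14,623,768.00 − £7,699,946.87) ÷ £14,623,768.00 = 47.3%.

47.3%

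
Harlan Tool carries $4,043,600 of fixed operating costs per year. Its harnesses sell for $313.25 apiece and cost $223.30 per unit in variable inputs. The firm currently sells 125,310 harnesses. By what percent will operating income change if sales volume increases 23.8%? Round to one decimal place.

At 125,310 units, contribution = 125,310 × $89.95 = $11,271,634.50.
EBIT = $11,271,634.50 − $4,043,600 = $7,228,034.50.
So DOL = total CM / EBIT = $11,271,634.50 / $7,228,034.50 = 1.5594.
%ΔEBIT = DOL × %ΔSales = 1.5594 × +23.8% = +37.1%.

+37.1%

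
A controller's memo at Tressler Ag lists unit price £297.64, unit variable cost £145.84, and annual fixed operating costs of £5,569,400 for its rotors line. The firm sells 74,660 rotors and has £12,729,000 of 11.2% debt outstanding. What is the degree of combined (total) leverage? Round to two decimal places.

Contribution at this volume is 74,660 × £151.80 = £11,333,388.00.
Subtracting fixed costs: EBIT = £11,333,388.00 − £5,569,400 = £5,763,988.00. Interest = £1,425,648.00.
DOL = £11,333,388.00 ÷ £5,763,988.00 = 1.9662; DFL = £5,763,988.00 ÷ £4,338,340.00 = 1.3286.
DCL = DOL × DFL = 1.9662 × 1.3286 = 2.6123.

2.61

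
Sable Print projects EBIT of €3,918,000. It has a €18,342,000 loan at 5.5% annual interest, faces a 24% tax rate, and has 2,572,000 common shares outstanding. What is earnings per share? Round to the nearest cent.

Interest = €1,008,810.00, so EBT = €3,918,000 − €1,008,810.00 = €2,909,190.00.
After tax at 24%: net income = €2,909,190.00 × 0.76 = €2,210,984.40.
Per share: €2,210,984.40 / 2,572,000 shares = €0.86.

€0.86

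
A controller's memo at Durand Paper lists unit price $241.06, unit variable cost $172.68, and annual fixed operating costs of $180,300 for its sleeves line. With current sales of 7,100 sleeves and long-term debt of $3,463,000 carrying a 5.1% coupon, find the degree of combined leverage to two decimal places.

At 7,100 units, contribution = 7,100 × $68.38 = $485,498.00.
Operating income = contribution − fixed costs = $485,498.00 − $180,300 = $305,198.00. Interest = $176,613.00, so EBIT − I = $128,585.00.
DCL = contribution ÷ (EBIT − I) = $485,498.00 ÷ $128,585.00 = 3.7757.

3.78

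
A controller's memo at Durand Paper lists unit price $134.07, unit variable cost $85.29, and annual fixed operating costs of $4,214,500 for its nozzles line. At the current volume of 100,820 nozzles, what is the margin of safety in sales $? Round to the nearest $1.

$1,933,542

Unit CM = price − variable cost = $134.07 − $85.29 = $48.78. Break-even units = $4,214,500 ÷ $48.78 = 86,398.11; break-even revenue = 86,398.11 × $134.07 = $11,583,395.14.
Current sales = 100,820 × $134.07 = $13,516,937.40.
Margin of safety = $13,516,937.40 − $11,583,395.14 = $1,933,542.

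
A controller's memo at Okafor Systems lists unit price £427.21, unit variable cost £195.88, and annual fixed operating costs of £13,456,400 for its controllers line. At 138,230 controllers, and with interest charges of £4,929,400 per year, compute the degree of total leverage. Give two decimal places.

2.35

Total contribution margin = 138,230 × £231.33 = £31,976,745.90.
EBIT = £31,976,745.90 − £13,456,400 = £18,520,345.90. Interest = £4,929,400.00.
DOL = £31,976,745.90 ÷ £18,520,345.90 = 1.7266; DFL = £18,520,345.90 ÷ £13,590,945.90 = 1.3627.
Combined leverage = 1.7266 × 1.3627 = 2.3528.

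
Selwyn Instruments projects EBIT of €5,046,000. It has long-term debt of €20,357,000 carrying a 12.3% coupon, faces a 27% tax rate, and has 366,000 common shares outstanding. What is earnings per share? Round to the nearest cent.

Pre-tax income = €5,046,000 − €2,503,911.00 = €2,542,089.00.
After tax at 27%: net income = €2,542,089.00 × 0.73 = €1,855,724.97.
Per share: €1,855,724.97 / 366,000 shares = €5.07.

€5.07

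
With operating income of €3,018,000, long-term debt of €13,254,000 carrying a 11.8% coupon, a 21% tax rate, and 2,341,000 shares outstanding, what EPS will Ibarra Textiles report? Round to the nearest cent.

€0.49

Interest = €1,563,972.00, so EBT = €3,018,000 − €1,563,972.00 = €1,454,028.00.
After tax at 21%: net income = €1,454,028.00 × 0.79 = €1,148,682.12.
Per share: €1,148,682.12 / 2,341,000 shares = €0.49.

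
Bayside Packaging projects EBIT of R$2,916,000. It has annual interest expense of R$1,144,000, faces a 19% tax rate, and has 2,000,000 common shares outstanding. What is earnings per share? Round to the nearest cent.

R$0.72

Pre-tax income = R$2,916,000 − R$1,144,000.00 = R$1,772,000.00.
Net income = R$1,772,000.00 × (1 − 0.19) = R$1,435,320.00.
EPS = R$1,435,320.00 ÷ 2,000,000 = R$0.72.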